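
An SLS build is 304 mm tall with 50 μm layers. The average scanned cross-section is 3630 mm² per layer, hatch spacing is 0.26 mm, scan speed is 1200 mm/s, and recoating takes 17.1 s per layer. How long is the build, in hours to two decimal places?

Layer count = ceil(304 / 0.05) = 6080.
Hatch length per layer: 3630 / 0.26 → 13961.5 mm.
Laser time per layer = 13961.5 / 1200 = 11.6346 s.
Time per layer: 11.6346 + 17.1 → 28.7346 s.
Build time = 6080 × 28.7346 = 174706.368 s = 48.53 hours.

48.53 hours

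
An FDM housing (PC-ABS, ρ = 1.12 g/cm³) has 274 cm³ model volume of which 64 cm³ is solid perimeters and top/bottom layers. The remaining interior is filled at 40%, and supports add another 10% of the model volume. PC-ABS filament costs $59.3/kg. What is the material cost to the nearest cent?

$11.65

Infill region = 274 − 64, so 210 cm³.
Infill volume = 0.40 × 210, so 84 cm³.
Support = 0.10 × 274 = 27.4 cm³.
Total printed volume = 64 + 84 + 27.4 = 175.4 cm³.
Mass = 175.4 × 1.12 = 196.448 g.
Cost = 196.448 g / 1000 × $59.3/kg = $11.65.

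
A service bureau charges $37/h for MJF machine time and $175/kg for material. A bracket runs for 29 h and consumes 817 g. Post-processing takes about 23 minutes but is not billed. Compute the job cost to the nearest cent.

Time charge = 37 × 29, so $1073.00.
Material cost = 175 × 817/1000 = $142.975.
Total = 1073.00 + 142.975 = 1215.975 ≈ $1215.98.

$1215.98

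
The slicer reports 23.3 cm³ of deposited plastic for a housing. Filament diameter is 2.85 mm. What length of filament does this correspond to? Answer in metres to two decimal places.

3.65 m

Cross-section of 2.85 mm filament: π·(2.85/2)² = 6.3794 mm².
Length = 23.3 cm³ / 6.3794 mm² = 23300 / 6.3794 = 3652.38 mm = 3.65 m.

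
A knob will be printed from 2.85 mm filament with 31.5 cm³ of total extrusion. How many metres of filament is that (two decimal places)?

4.94 m

Filament cross-section = π × (2.85/2)² = 6.3794 mm².
Length = 31.5 cm³ / 6.3794 mm² = 31500 / 6.3794 = 4937.77 mm = 4.94 m.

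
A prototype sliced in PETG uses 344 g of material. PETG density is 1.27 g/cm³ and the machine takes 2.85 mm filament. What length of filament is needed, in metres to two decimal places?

42.46 m

Volume = 344 g / 1.27 g·cm⁻³ = 270.8661 cm³ = 270866.1 mm³.
Filament cross-section = π × (2.85/2)² = 6.3794 mm².
L = V/A = 270866.1/6.3794 = 42459.49 mm → 42.46 m.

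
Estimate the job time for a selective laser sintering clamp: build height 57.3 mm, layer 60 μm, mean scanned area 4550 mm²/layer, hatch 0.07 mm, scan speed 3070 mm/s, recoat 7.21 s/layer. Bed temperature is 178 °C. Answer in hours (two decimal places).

7.53 hours

Layers = ⌈57.3/0.06⌉ = 955.
Scan path per layer = 4550 / 0.07 = 65000 mm.
Per-layer scan time = 65000 / 3070, so 21.1726 s.
Layer cycle: 21.1726 + 7.21 → 28.3826 s.
Total: 955 × 28.3826 s = 27105.383 s → 7.53 hours.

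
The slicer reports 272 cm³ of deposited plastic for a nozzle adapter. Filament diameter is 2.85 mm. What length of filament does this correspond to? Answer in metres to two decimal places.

A = π r² = π × 1.425² = 6.3794 mm².
L = 272000 mm³ / 6.3794 mm² = 42637.24 mm, i.e. 42.64 m.

42.64 m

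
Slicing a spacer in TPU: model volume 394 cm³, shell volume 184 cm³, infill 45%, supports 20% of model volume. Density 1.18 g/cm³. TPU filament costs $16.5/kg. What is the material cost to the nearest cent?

Volume inside the shell = 394 − 184, so 210 cm³.
Deposited infill: 0.45 × 210 → 94.5 cm³.
Support: 0.20 × 394 → 78.8 cm³.
Total printed volume = 184 + 94.5 + 78.8 = 357.3 cm³.
Mass = 357.3 × 1.18, so 421.614 g.
Cost = 421.614 g / 1000 × $16.5/kg = $6.96.

$6.96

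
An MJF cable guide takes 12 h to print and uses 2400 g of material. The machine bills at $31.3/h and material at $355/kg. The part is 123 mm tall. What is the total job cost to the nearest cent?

Time charge: 31.3 × 12 → $375.60.
Feedstock cost = 355 × 2400/1000 = $852.00.
Job cost: 375.60 + 852.00 = $1227.60.

$1227.60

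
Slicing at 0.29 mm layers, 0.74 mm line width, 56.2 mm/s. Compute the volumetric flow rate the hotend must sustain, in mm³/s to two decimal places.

12.06

Bead cross-section: 0.29 × 0.74 → 0.2146 mm².
Q = v·A = 56.2 × 0.2146 = 12.06 mm³/s.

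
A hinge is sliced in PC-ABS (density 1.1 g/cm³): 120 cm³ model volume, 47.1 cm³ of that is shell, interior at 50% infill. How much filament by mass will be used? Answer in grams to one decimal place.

91.9 g

Interior volume = 120 − 47.1 = 72.9 cm³.
Deposited infill = 0.50 × 72.9 = 36.45 cm³.
Deposited volume = 47.1 + 36.45 = 83.55 cm³.
Mass = 83.55 × 1.1 = 91.905 g.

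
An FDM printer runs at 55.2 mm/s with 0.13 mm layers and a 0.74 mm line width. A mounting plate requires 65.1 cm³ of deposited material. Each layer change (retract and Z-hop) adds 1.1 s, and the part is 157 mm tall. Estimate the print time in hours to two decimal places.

Bead cross-section: 0.13 × 0.74 → 0.0962 mm².
Path length: 65100 mm³ / 0.0962 mm² → 676715.2 mm.
Print-move time = 676715.2 / 55.2, so 12259.3 s.
Number of layers: 157 / 0.13 → 1208 (rounded up).
Non-print overhead: 1208 × 1.1 → 1328.8 s.
Total = 12259.3 + 1328.8 = 13588.1 s = 3.77 hours.

3.77 hours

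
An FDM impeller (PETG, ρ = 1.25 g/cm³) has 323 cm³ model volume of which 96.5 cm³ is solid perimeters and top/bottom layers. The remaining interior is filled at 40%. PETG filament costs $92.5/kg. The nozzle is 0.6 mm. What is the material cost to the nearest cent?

$21.63

Infill region: 323 − 96.5 → 226.5 cm³.
Infill deposited: 0.40 × 226.5 → 90.6 cm³.
Total extruded: 96.5 + 90.6 → 187.1 cm³.
Mass: 187.1 × 1.25 → 233.875 g.
Cost = 233.875 g / 1000 × $92.5/kg = $21.63.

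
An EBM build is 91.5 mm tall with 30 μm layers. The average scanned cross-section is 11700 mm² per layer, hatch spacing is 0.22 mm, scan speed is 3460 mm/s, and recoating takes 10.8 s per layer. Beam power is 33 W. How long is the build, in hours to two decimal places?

Layers = ⌈91.5/0.03⌉ = 3050.
Hatch length per layer: 11700 / 0.22 → 53181.8 mm.
Scan time per layer = 53181.8 / 3460 = 15.3705 s.
Per-layer time: 15.3705 + 10.8 → 26.1705 s.
Total: 3050 × 26.1705 s = 79820.025 s → 22.17 hours.

22.17 hours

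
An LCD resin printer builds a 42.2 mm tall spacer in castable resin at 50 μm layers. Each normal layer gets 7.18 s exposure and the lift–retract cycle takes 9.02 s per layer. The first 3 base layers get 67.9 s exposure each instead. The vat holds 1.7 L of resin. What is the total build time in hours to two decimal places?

Number of layers: 42.2 / 0.05 → 844 (rounded up).
Bottom layers = 3 × (67.9 + 9.02), so 230.76 s.
Regular layers: 841 × (7.18 + 9.02) → 13624.2 s.
Sum: 230.76 + 13624.2 = 13854.96 s → 3.85 hours.

3.85 hours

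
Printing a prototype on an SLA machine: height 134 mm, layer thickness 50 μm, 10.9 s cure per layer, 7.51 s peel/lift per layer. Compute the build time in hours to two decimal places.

13.71 hours

Number of layers: 134 / 0.05 → 2680 (rounded up).
Cycle time = 10.9 + 7.51, so 18.41 s.
Build time: 2680 × 18.41 s = 49338.8 s, i.e. 13.71 hours.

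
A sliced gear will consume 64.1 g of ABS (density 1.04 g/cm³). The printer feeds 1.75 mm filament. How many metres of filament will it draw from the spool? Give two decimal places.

25.62 m

Extruded volume: 64.1/1.04 = 61.6346 cm³ (61634.6 mm³).
Cross-section of 1.75 mm filament: π·(1.75/2)² = 2.4053 mm².
L = V/A = 61634.6/2.4053 = 25624.5 mm → 25.62 m.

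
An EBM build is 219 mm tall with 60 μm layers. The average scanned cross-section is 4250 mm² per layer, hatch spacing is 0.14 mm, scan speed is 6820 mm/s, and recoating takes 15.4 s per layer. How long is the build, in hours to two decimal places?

20.13 hours

Layers = ⌈219/0.06⌉ = 3650.
Per-layer scan distance = 4250 / 0.14, so 30357.1 mm.
Scan time per layer = 30357.1 / 6820, so 4.4512 s.
Time per layer = 4.4512 + 15.4 = 19.8512 s.
Build time = 3650 × 19.8512 = 72456.88 s = 20.13 hours.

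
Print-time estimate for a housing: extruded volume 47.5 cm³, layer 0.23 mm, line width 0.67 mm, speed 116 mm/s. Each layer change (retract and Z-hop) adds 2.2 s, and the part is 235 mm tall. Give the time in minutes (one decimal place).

81.8 minutes

Extrusion cross-section = 0.23 × 0.67 = 0.1541 mm².
Total extruded path = 47500/0.1541 = 308241.4 mm.
Time extruding: 308241.4 / 116 → 2657.3 s.
Layer count = ceil(235 / 0.23) = 1022.
Layer-change overhead: 1022 × 2.2 → 2248.4 s.
Total = 2657.3 + 2248.4 = 4905.7 s = 81.8 minutes.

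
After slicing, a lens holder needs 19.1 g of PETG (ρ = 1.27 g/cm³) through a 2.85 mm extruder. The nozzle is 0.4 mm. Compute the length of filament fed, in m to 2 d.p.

Extruded volume: 19.1/1.27 = 15.0394 cm³ (15039.4 mm³).
Cross-section of 2.85 mm filament: π·(2.85/2)² = 6.3794 mm².
Length = 15039.4 / 6.3794 = 2357.49 mm = 2.36 m.

2.36 m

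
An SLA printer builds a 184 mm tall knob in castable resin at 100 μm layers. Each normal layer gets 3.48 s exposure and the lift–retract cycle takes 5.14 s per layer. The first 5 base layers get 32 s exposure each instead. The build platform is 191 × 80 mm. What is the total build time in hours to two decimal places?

4.45 hours

Number of layers: 184 / 0.1 → 1840 (rounded up).
Burn-in layers = 5 × (32 + 5.14), so 185.7 s.
Normal layers: 1835 × (3.48 + 5.14) → 15817.7 s.
Sum: 185.7 + 15817.7 = 16003.4 s → 4.45 hours.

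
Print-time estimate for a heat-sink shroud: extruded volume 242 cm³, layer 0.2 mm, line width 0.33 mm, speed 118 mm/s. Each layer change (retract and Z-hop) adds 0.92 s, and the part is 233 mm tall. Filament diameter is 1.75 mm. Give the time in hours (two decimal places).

8.93 hours

Bead cross-section: 0.2 × 0.33 → 0.066 mm².
Path length: 242000 mm³ / 0.066 mm² → 3666666.7 mm.
Time extruding = 3666666.7 / 118, so 31073.4 s.
Number of layers: 233 / 0.2 → 1165 (rounded up).
Z-hop total = 1165 × 0.92 = 1071.8 s.
Total = 31073.4 + 1071.8 = 32145.2 s = 8.93 hours.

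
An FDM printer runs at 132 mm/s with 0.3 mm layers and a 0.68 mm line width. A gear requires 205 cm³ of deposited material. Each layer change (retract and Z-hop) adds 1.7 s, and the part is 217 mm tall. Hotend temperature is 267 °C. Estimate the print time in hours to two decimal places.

2.46 hours

Extrusion cross-section: 0.3 × 0.68 → 0.204 mm².
Toolpath length = 205 cm³ / 0.204 mm² = 205000 / 0.204 = 1004902 mm.
Time extruding: 1004902 / 132 → 7612.9 s.
Number of layers: 217 / 0.3 → 724 (rounded up).
Non-print overhead = 724 × 1.7, so 1230.8 s.
Altogether 7612.9 + 1230.8 = 8843.7 s, i.e. 2.46 hours.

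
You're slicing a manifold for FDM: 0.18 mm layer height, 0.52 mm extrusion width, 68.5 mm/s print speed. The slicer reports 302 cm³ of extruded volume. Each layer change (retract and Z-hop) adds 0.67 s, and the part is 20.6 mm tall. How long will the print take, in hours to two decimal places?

13.11 hours

Line area: 0.18 × 0.52 → 0.0936 mm².
Path length: 302000 mm³ / 0.0936 mm² → 3226495.7 mm.
Print-move time = 3226495.7 / 68.5, so 47102.1 s.
Layer count = ceil(20.6 / 0.18) = 115.
Layer-change overhead = 115 × 0.67 = 77.05 s.
Altogether 47102.1 + 77.05 = 47179.15 s, i.e. 13.11 hours.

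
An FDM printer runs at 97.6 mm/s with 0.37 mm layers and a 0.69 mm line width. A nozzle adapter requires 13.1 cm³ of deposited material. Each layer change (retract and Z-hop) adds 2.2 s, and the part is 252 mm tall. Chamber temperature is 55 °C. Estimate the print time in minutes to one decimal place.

33.8 minutes

Bead cross-section = 0.37 × 0.69 = 0.2553 mm².
Total extruded path = 13100/0.2553 = 51312.2 mm.
Time extruding = 51312.2 / 97.6, so 525.7 s.
Layers = ⌈252/0.37⌉ = 682.
Non-print overhead: 682 × 2.2 → 1500.4 s.
Total = 525.7 + 1500.4 = 2026.1 s = 33.8 minutes.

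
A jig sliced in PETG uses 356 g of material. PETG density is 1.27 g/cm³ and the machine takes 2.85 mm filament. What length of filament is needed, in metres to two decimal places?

43.94 m

Volume = 356 g / 1.27 g·cm⁻³ = 280.315 cm³ = 280315 mm³.
Cross-section of 2.85 mm filament: π·(2.85/2)² = 6.3794 mm².
Length = 280315 / 6.3794 = 43940.65 mm = 43.94 m.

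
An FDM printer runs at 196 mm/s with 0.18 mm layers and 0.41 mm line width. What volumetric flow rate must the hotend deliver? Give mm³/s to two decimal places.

14.46

Extrusion cross-section = 0.18 × 0.41, so 0.0738 mm².
Volumetric flow = 196 × 0.0738 = 14.46 mm³/s.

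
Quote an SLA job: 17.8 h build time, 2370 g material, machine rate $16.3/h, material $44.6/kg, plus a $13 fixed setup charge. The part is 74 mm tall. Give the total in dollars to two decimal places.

Machine cost = 16.3 × 17.8 = $290.14.
Feedstock cost = 44.6 × 2370/1000 = $105.702.
Total = 290.14 + 105.702 + 13 = 408.842 ≈ $408.84.

$408.84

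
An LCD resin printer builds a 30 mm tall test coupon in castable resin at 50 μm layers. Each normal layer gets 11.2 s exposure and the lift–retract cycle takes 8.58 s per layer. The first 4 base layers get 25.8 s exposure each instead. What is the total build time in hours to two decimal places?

3.31 hours

Layer count = ceil(30 / 0.05) = 600.
Burn-in layers = 4 × (25.8 + 8.58) = 137.52 s.
Regular layers = 596 × (11.2 + 8.58), so 11788.88 s.
Total = 137.52 + 11788.88 = 11926.4 s = 3.31 hours.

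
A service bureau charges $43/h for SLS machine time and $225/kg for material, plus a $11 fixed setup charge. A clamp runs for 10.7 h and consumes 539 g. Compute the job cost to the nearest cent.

Machine cost = 43 × 10.7 = $460.10.
Feedstock cost = 225 × 539/1000 = $121.275.
Total = 460.10 + 121.275 + 11 = 592.375 ≈ $592.38.

$592.38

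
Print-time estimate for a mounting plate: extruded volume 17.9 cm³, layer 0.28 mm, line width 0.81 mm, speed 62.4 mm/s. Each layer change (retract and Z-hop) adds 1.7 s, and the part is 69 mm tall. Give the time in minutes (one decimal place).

Line area: 0.28 × 0.81 → 0.2268 mm².
Total extruded path = 17900/0.2268 = 78924.2 mm.
Time extruding = 78924.2 / 62.4 = 1264.8 s.
Layers = ⌈69/0.28⌉ = 247.
Non-print overhead = 247 × 1.7, so 419.9 s.
Total = 1264.8 + 419.9 = 1684.7 s = 28.1 minutes.

28.1 minutes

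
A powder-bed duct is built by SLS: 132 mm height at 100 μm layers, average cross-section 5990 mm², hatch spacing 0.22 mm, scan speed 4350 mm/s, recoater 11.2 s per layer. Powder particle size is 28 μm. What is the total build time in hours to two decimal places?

6.40 hours

Layer count = ceil(132 / 0.1) = 1320.
Per-layer scan distance: 5990 / 0.22 → 27227.3 mm.
Laser time per layer: 27227.3 / 4350 → 6.2591 s.
Time per layer = 6.2591 + 11.2 = 17.4591 s.
Total: 1320 × 17.4591 s = 23046.012 s → 6.40 hours.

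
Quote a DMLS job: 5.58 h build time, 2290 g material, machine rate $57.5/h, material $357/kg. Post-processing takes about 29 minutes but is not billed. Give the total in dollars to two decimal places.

$1138.38

Machine-time cost = 57.5 × 5.58 = $320.85.
Material charge = 357 × 2290/1000, so $817.53.
Total = 320.85 + 817.53 = $1138.38.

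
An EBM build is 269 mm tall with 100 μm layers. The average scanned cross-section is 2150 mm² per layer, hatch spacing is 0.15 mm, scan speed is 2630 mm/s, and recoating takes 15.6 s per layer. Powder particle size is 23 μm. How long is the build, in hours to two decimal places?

15.73 hours

Layers = ⌈269/0.1⌉ = 2690.
Scan path per layer = 2150 / 0.15 = 14333.3 mm.
Scan time per layer: 14333.3 / 2630 → 5.4499 s.
Layer cycle = 5.4499 + 15.6, so 21.0499 s.
Build time = 2690 × 21.0499 = 56624.231 s = 15.73 hours.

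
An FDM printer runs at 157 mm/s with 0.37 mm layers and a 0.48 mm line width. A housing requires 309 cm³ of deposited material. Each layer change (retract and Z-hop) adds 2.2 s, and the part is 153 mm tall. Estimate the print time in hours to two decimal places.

Extrusion cross-section: 0.37 × 0.48 → 0.1776 mm².
Toolpath length = 309 cm³ / 0.1776 mm² = 309000 / 0.1776 = 1739864.9 mm.
Extrusion time: 1739864.9 / 157 → 11081.9 s.
Layer count = ceil(153 / 0.37) = 414.
Non-print overhead = 414 × 2.2 = 910.8 s.
Total = 11081.9 + 910.8 = 11992.7 s = 3.33 hours.

3.33 hours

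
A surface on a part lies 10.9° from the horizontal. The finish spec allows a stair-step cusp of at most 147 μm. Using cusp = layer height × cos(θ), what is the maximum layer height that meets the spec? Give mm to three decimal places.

cos(10.9°) = 0.9820; t_max = 0.147/0.9820 = 0.150 mm.

0.150 mm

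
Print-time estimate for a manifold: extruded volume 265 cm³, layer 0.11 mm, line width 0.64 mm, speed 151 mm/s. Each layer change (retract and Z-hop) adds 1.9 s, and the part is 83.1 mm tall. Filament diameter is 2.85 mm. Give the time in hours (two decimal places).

Extrusion cross-section = 0.11 × 0.64 = 0.0704 mm².
Total extruded path = 265000/0.0704 = 3764204.5 mm.
Print-move time: 3764204.5 / 151 → 24928.5 s.
Number of layers: 83.1 / 0.11 → 756 (rounded up).
Z-hop total = 756 × 1.9 = 1436.4 s.
Altogether 24928.5 + 1436.4 = 26364.9 s, i.e. 7.32 hours.

7.32 hours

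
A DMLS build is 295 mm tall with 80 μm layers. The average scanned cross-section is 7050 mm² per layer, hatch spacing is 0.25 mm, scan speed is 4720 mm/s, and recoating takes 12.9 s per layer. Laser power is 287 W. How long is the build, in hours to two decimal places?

Layers = ⌈295/0.08⌉ = 3688.
Per-layer scan distance: 7050 / 0.25 → 28200 mm.
Per-layer scan time = 28200 / 4720 = 5.9746 s.
Per-layer time: 5.9746 + 12.9 → 18.8746 s.
Total: 3688 × 18.8746 s = 69609.5248 s → 19.34 hours.

19.34 hours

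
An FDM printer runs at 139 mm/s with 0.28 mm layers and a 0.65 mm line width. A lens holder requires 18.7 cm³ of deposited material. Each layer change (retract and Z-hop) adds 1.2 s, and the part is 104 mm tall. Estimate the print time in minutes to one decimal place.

19.8 minutes

Bead cross-section = 0.28 × 0.65 = 0.182 mm².
Toolpath length = 18.7 cm³ / 0.182 mm² = 18700 / 0.182 = 102747.3 mm.
Print-move time = 102747.3 / 139, so 739.2 s.
Number of layers: 104 / 0.28 → 372 (rounded up).
Layer-change overhead = 372 × 1.2, so 446.4 s.
Altogether 739.2 + 446.4 = 1185.6 s, i.e. 19.8 minutes.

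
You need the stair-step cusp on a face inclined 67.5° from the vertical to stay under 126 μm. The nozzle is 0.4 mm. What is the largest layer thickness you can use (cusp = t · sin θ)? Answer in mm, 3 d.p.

0.136 mm

Layer height = cusp / sin(67.5°) = 0.126 / 0.9239 = 0.136 mm.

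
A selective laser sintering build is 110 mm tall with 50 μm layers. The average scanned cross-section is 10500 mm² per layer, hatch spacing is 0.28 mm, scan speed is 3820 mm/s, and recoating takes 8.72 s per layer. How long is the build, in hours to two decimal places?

11.33 hours

Layer count = ceil(110 / 0.05) = 2200.
Per-layer scan distance: 10500 / 0.28 → 37500 mm.
Per-layer scan time = 37500 / 3820 = 9.8168 s.
Per-layer time: 9.8168 + 8.72 → 18.5368 s.
Total: 2200 × 18.5368 s = 40780.96 s → 11.33 hours.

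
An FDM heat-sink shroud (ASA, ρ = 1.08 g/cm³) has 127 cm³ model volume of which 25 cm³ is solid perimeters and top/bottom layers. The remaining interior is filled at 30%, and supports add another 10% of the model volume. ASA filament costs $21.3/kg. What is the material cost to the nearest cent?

Interior volume = 127 − 25, so 102 cm³.
Infill deposited = 0.30 × 102 = 30.6 cm³.
Support: 0.10 × 127 → 12.7 cm³.
Total printed volume: 25 + 30.6 + 12.7 → 68.3 cm³.
Mass = 68.3 × 1.08 = 73.764 g.
At $21.3/kg: 73.764/1000 × 21.3 = $1.57.

$1.57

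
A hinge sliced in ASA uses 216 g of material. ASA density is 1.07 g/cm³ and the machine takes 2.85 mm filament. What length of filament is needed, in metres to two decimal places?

31.64 m

Extruded volume: 216/1.07 = 201.8692 cm³ (201869.2 mm³).
Cross-section of 2.85 mm filament: π·(2.85/2)² = 6.3794 mm².
Length = 201869.2 / 6.3794 = 31643.92 mm = 31.64 m.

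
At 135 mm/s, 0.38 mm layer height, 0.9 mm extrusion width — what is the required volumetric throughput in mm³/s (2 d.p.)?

46.17

A = 0.38 × 0.9, so 0.342 mm².
Q = v·A = 135 × 0.342 = 46.17 mm³/s.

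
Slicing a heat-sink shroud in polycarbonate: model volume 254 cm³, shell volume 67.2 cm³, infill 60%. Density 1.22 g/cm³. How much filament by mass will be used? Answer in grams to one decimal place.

Volume inside the shell = 254 − 67.2, so 186.8 cm³.
Infill deposited: 0.60 × 186.8 → 112.08 cm³.
Deposited volume = 67.2 + 112.08 = 179.28 cm³.
Mass = 179.28 × 1.22 = 218.7216 g.

218.7 g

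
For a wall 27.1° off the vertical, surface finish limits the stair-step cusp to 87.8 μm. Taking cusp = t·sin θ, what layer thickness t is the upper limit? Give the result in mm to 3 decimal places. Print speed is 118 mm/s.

0.193 mm

t = h_c / sin θ = 0.0878 / 0.4555 = 0.193 mm.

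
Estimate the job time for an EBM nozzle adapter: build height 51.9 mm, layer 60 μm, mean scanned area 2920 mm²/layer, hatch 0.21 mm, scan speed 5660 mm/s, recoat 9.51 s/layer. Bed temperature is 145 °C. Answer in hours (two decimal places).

Layer count = ceil(51.9 / 0.06) = 865.
Scan path per layer = 2920 / 0.21, so 13904.8 mm.
Scan time per layer: 13904.8 / 5660 → 2.4567 s.
Layer cycle = 2.4567 + 9.51 = 11.9667 s.
Build time = 865 × 11.9667 = 10351.1955 s = 2.88 hours.

2.88 hours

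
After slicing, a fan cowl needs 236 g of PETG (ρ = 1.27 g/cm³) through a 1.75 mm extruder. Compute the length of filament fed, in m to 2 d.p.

Extruded volume: 236/1.27 = 185.8268 cm³ (185826.8 mm³).
Filament cross-section = π × (1.75/2)² = 2.4053 mm².
Length = 185826.8 / 2.4053 = 77257.22 mm = 77.26 m.

77.26 m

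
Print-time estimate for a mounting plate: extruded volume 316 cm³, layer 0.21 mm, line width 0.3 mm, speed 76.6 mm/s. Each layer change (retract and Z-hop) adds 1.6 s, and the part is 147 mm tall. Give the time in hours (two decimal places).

18.50 hours

Bead cross-section = 0.21 × 0.3, so 0.063 mm².
Total extruded path = 316000/0.063 = 5015873 mm.
Extrusion time = 5015873 / 76.6 = 65481.4 s.
Number of layers: 147 / 0.21 → 700 (rounded up).
Non-print overhead: 700 × 1.6 → 1120 s.
Total = 65481.4 + 1120 = 66601.4 s = 18.50 hours.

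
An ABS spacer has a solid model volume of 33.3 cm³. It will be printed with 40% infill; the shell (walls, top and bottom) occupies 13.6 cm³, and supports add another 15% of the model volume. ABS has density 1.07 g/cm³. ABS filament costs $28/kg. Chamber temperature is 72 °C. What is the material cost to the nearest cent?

$0.79

Interior volume: 33.3 − 13.6 → 19.7 cm³.
Deposited infill = 0.40 × 19.7 = 7.88 cm³.
Support = 0.15 × 33.3, so 4.995 cm³.
Deposited volume = 13.6 + 7.88 + 4.995 = 26.475 cm³.
Mass = 26.475 × 1.07 = 28.32825 g.
Cost = 28.32825 g / 1000 × $28/kg = $0.79.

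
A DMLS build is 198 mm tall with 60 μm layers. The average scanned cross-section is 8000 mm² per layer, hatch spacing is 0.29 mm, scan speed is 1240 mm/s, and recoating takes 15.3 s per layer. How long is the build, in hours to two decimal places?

34.42 hours

Number of layers: 198 / 0.06 → 3300 (rounded up).
Per-layer scan distance = 8000 / 0.29 = 27586.2 mm.
Laser time per layer = 27586.2 / 1240 = 22.2469 s.
Per-layer time: 22.2469 + 15.3 → 37.5469 s.
Build time = 3300 × 37.5469 = 123904.77 s = 34.42 hours.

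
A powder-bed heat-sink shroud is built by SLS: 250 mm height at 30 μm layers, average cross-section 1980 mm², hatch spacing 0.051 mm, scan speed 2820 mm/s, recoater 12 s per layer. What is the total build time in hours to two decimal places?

Layer count = ceil(250 / 0.03) = 8334.
Scan path per layer: 1980 / 0.051 → 38823.5 mm.
Laser time per layer: 38823.5 / 2820 → 13.7672 s.
Layer cycle = 13.7672 + 12, so 25.7672 s.
8334 layers × 25.7672 s/layer = 214743.8448 s, i.e. 59.65 hours.

59.65 hours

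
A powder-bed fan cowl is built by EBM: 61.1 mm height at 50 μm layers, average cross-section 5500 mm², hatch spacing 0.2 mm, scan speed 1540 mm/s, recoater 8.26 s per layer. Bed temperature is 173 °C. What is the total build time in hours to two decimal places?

8.87 hours

Number of layers: 61.1 / 0.05 → 1222 (rounded up).
Per-layer scan distance: 5500 / 0.2 → 27500 mm.
Beam time per layer: 27500 / 1540 → 17.8571 s.
Layer cycle = 17.8571 + 8.26 = 26.1171 s.
Build time = 1222 × 26.1171 = 31915.0962 s = 8.87 hours.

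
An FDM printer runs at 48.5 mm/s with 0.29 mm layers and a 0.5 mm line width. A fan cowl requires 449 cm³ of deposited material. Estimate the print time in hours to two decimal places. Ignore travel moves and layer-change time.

17.74 hours

Extrusion cross-section = 0.29 × 0.5 = 0.145 mm².
Path length: 449000 mm³ / 0.145 mm² → 3096551.7 mm.
Print-move time: 3096551.7 / 48.5 → 63846.4 s.
Converting: 63846.4 s = 17.74 hours.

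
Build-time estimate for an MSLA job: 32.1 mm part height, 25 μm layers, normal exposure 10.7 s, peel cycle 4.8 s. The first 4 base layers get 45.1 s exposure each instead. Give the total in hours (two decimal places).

5.57 hours

Layer count = ceil(32.1 / 0.025) = 1284.
Burn-in layers: 4 × (45.1 + 4.8) → 199.6 s.
Normal layers = 1280 × (10.7 + 4.8), so 19840 s.
Total = 199.6 + 19840 = 20039.6 s = 5.57 hours.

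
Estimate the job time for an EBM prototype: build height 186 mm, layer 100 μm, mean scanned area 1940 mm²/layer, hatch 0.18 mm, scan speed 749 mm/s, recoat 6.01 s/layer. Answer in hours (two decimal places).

Number of layers: 186 / 0.1 → 1860 (rounded up).
Hatch length per layer: 1940 / 0.18 → 10777.8 mm.
Scan time per layer = 10777.8 / 749, so 14.3896 s.
Layer cycle: 14.3896 + 6.01 → 20.3996 s.
1860 layers × 20.3996 s/layer = 37943.256 s, i.e. 10.54 hours.

10.54 hours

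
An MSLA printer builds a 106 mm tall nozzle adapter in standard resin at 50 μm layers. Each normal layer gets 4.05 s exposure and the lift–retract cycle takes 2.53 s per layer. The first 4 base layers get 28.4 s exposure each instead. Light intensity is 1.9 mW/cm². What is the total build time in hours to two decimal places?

3.90 hours

Layer count = ceil(106 / 0.05) = 2120.
Base layers = 4 × (28.4 + 2.53), so 123.72 s.
Regular layers: 2116 × (4.05 + 2.53) → 13923.28 s.
Sum: 123.72 + 13923.28 = 14047 s → 3.90 hours.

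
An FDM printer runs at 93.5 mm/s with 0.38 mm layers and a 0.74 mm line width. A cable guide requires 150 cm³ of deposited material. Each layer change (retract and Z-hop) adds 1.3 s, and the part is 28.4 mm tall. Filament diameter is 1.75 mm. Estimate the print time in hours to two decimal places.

Line area = 0.38 × 0.74, so 0.2812 mm².
Total extruded path = 150000/0.2812 = 533428.2 mm.
Time extruding: 533428.2 / 93.5 → 5705.1 s.
Layers = ⌈28.4/0.38⌉ = 75.
Z-hop total: 75 × 1.3 → 97.5 s.
Altogether 5705.1 + 97.5 = 5802.6 s, i.e. 1.61 hours.

1.61 hours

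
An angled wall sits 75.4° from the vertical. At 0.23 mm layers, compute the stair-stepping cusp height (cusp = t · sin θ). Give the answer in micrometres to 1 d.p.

222.6 μm

sin(75.4°) = 0.9677, so cusp = 0.23 × 0.9677 = 0.222571 mm → 222.6 μm.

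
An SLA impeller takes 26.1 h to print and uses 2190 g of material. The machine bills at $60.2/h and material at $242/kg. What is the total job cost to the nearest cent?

Machine cost = 60.2 × 26.1 = $1571.22.
Material cost = 242 × 2190/1000 = $529.98.
Total = 1571.22 + 529.98 = $2101.20.

$2101.20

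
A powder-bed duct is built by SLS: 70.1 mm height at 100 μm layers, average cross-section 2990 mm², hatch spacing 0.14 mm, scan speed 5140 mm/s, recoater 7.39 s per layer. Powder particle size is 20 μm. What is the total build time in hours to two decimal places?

Layers = ⌈70.1/0.1⌉ = 701.
Per-layer scan distance: 2990 / 0.14 → 21357.1 mm.
Scan time per layer: 21357.1 / 5140 → 4.1551 s.
Layer cycle: 4.1551 + 7.39 → 11.5451 s.
701 layers × 11.5451 s/layer = 8093.1151 s, i.e. 2.25 hours.

2.25 hours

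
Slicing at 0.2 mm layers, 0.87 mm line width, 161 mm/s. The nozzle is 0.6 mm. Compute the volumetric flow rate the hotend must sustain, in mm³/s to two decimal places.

Bead cross-section: 0.2 × 0.87 → 0.174 mm².
Q = v·A = 161 × 0.174 = 28.01 mm³/s.

28.01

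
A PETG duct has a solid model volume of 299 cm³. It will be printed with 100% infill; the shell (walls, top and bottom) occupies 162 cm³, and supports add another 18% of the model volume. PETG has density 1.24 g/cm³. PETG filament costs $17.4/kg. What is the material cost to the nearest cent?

Volume inside the shell: 299 − 162 → 137 cm³.
Infill deposited: 1.00 × 137 → 137 cm³.
Support = 0.18 × 299, so 53.82 cm³.
Total printed volume = 162 + 137 + 53.82, so 352.82 cm³.
Mass: 352.82 × 1.24 → 437.4968 g.
At $17.4/kg: 437.4968/1000 × 17.4 = $7.61.

$7.61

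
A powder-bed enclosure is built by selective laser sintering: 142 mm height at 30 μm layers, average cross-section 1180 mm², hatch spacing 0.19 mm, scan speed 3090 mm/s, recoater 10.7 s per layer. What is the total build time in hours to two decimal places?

Layer count = ceil(142 / 0.03) = 4734.
Scan path per layer = 1180 / 0.19, so 6210.5 mm.
Per-layer scan time = 6210.5 / 3090 = 2.0099 s.
Layer cycle = 2.0099 + 10.7, so 12.7099 s.
Total: 4734 × 12.7099 s = 60168.6666 s → 16.71 hours.

16.71 hours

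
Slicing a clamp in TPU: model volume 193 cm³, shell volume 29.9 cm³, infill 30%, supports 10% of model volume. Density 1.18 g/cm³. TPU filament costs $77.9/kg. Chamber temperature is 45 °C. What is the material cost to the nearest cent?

$9.02

Volume inside the shell = 193 − 29.9 = 163.1 cm³.
Infill deposited = 0.30 × 163.1, so 48.93 cm³.
Support: 0.10 × 193 → 19.3 cm³.
Total printed volume: 29.9 + 48.93 + 19.3 → 98.13 cm³.
Mass = 98.13 × 1.18 = 115.7934 g.
At $77.9/kg: 115.7934/1000 × 77.9 = $9.02.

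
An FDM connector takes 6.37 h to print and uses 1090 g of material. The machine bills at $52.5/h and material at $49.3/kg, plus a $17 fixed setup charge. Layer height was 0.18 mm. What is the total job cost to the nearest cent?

$405.16

Machine-time cost = 52.5 × 6.37 = $334.425.
Material charge = 49.3 × 1090/1000, so $53.737.
Total = 334.425 + 53.737 + 17 = 405.162 ≈ $405.16.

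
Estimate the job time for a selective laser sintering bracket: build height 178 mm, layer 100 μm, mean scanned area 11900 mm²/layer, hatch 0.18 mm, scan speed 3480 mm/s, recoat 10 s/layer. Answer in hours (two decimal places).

14.34 hours

Layers = ⌈178/0.1⌉ = 1780.
Per-layer scan distance = 11900 / 0.18, so 66111.1 mm.
Per-layer scan time = 66111.1 / 3480 = 18.9974 s.
Layer cycle = 18.9974 + 10 = 28.9974 s.
Build time = 1780 × 28.9974 = 51615.372 s = 14.34 hours.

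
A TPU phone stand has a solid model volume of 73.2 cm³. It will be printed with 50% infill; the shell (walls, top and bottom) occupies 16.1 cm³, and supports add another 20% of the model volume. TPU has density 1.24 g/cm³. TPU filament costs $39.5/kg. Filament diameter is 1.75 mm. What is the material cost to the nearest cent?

Interior volume: 73.2 − 16.1 → 57.1 cm³.
Infill deposited = 0.50 × 57.1 = 28.55 cm³.
Support: 0.20 × 73.2 → 14.64 cm³.
Total printed volume: 16.1 + 28.55 + 14.64 → 59.29 cm³.
Mass = 59.29 × 1.24 = 73.5196 g.
At $39.5/kg: 73.5196/1000 × 39.5 = $2.90.

$2.90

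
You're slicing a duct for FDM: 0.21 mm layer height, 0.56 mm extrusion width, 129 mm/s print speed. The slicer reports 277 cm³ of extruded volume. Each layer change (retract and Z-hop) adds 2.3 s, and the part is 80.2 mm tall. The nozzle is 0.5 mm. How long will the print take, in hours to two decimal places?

5.32 hours

Extrusion cross-section = 0.21 × 0.56, so 0.1176 mm².
Total extruded path = 277000/0.1176 = 2355442.2 mm.
Time extruding = 2355442.2 / 129 = 18259.2 s.
Layers = ⌈80.2/0.21⌉ = 382.
Layer-change overhead: 382 × 2.3 → 878.6 s.
Total = 18259.2 + 878.6 = 19137.8 s = 5.32 hours.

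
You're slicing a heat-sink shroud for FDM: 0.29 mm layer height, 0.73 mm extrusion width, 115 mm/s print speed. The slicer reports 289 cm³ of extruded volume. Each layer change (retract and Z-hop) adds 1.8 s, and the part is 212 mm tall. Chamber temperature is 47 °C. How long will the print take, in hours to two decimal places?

Extrusion cross-section = 0.29 × 0.73, so 0.2117 mm².
Toolpath length = 289 cm³ / 0.2117 mm² = 289000 / 0.2117 = 1365139.3 mm.
Extrusion time: 1365139.3 / 115 → 11870.8 s.
Layer count = ceil(212 / 0.29) = 732.
Non-print overhead = 732 × 1.8 = 1317.6 s.
Altogether 11870.8 + 1317.6 = 13188.4 s, i.e. 3.66 hours.

3.66 hours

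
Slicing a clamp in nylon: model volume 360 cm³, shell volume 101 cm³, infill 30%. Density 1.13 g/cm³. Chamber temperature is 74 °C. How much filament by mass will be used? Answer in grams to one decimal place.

Infill region = 360 − 101 = 259 cm³.
Infill deposited: 0.30 × 259 → 77.7 cm³.
Total extruded = 101 + 77.7 = 178.7 cm³.
Mass: 178.7 × 1.13 → 201.931 g.

201.9 g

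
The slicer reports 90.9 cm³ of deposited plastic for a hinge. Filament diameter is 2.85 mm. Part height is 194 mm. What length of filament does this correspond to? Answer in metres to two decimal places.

Cross-section of 2.85 mm filament: π·(2.85/2)² = 6.3794 mm².
Length = 90.9 cm³ / 6.3794 mm² = 90900 / 6.3794 = 14248.99 mm = 14.25 m.

14.25 m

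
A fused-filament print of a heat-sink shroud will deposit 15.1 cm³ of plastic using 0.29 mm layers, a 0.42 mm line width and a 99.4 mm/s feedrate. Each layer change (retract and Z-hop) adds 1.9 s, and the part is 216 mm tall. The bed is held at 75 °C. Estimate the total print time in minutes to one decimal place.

44.4 minutes

Extrusion cross-section = 0.29 × 0.42, so 0.1218 mm².
Path length: 15100 mm³ / 0.1218 mm² → 123973.7 mm.
Time extruding = 123973.7 / 99.4, so 1247.2 s.
Layer count = ceil(216 / 0.29) = 745.
Layer-change overhead = 745 × 1.9, so 1415.5 s.
Altogether 1247.2 + 1415.5 = 2662.7 s, i.e. 44.4 minutes.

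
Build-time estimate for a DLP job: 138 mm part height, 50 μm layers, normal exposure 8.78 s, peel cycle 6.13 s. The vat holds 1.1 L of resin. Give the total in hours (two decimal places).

11.43 hours

Number of layers: 138 / 0.05 → 2760 (rounded up).
Each layer takes = 8.78 + 6.13 = 14.91 s.
Build time: 2760 × 14.91 s = 41151.6 s, i.e. 11.43 hours.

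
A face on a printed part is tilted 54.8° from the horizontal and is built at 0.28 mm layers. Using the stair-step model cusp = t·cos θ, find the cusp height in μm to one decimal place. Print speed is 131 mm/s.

161.4 μm

Cusp = layer height × cos(54.8°) = 0.28 × 0.5764 = 0.161392 mm = 161.4 μm.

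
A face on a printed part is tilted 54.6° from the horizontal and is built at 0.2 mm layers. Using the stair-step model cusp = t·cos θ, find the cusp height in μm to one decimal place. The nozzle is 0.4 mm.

Cusp = layer height × cos(54.6°) = 0.2 × 0.5793 = 0.11586 mm = 115.9 μm.

115.9 μm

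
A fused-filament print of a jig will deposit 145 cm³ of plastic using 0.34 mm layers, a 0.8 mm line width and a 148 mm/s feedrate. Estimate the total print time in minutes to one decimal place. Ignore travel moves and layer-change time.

Line area: 0.34 × 0.8 → 0.272 mm².
Total extruded path = 145000/0.272 = 533088.2 mm.
Extrusion time = 533088.2 / 148 = 3601.9 s.
3601.9 s = 60.0 minutes.

60.0 minutes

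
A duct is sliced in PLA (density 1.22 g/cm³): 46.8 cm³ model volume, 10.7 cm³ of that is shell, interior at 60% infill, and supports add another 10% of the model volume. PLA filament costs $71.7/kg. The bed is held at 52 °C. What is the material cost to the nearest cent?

$3.24

Infill region: 46.8 − 10.7 → 36.1 cm³.
Deposited infill = 0.60 × 36.1, so 21.66 cm³.
Support = 0.10 × 46.8, so 4.68 cm³.
Deposited volume = 10.7 + 21.66 + 4.68 = 37.04 cm³.
Mass: 37.04 × 1.22 → 45.1888 g.
Cost = 45.1888 g / 1000 × $71.7/kg = $3.24.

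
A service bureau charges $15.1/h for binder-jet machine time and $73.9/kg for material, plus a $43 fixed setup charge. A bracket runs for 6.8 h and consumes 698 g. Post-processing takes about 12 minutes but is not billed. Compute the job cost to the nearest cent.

Time charge: 15.1 × 6.8 → $102.68.
Feedstock cost = 73.9 × 698/1000 = $51.5822.
Adding setup: 102.68 + 51.5822 + 43 → 197.2622 ≈ $197.26.

$197.26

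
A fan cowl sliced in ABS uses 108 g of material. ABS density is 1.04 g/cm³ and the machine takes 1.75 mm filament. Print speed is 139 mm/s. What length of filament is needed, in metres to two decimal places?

43.17 m

Volume = 108 g / 1.04 g·cm⁻³ = 103.8462 cm³ = 103846.2 mm³.
A = π r² = π × 0.875² = 2.4053 mm².
L = V/A = 103846.2/2.4053 = 43173.91 mm → 43.17 m.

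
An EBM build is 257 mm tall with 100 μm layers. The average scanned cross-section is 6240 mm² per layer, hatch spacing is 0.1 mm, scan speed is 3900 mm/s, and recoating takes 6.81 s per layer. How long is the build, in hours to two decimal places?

16.28 hours

Layers = ⌈257/0.1⌉ = 2570.
Hatch length per layer = 6240 / 0.1 = 62400 mm.
Beam time per layer: 62400 / 3900 → 16 s.
Time per layer: 16 + 6.81 → 22.81 s.
2570 layers × 22.81 s/layer = 58621.7 s, i.e. 16.28 hours.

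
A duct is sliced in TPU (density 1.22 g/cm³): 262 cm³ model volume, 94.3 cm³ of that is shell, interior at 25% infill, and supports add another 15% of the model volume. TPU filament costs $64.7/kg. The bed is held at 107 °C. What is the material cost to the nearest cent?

Infill region: 262 − 94.3 → 167.7 cm³.
Deposited infill: 0.25 × 167.7 → 41.925 cm³.
Support: 0.15 × 262 → 39.3 cm³.
Total printed volume: 94.3 + 41.925 + 39.3 → 175.525 cm³.
Mass = 175.525 × 1.22, so 214.1405 g.
Cost = 214.1405 g / 1000 × $64.7/kg = $13.85.

$13.85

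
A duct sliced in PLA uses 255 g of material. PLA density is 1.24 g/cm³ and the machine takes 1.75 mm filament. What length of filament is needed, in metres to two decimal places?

85.50 m

Volume = 255 g / 1.24 g·cm⁻³ = 205.6452 cm³ = 205645.2 mm³.
Cross-section of 1.75 mm filament: π·(1.75/2)² = 2.4053 mm².
Length = 205645.2 / 2.4053 = 85496.69 mm = 85.50 m.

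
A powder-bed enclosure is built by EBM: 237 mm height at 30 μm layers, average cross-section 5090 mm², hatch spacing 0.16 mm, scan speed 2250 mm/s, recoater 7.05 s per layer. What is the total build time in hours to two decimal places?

46.50 hours

Layer count = ceil(237 / 0.03) = 7900.
Per-layer scan distance = 5090 / 0.16, so 31812.5 mm.
Per-layer scan time: 31812.5 / 2250 → 14.1389 s.
Layer cycle: 14.1389 + 7.05 → 21.1889 s.
Total: 7900 × 21.1889 s = 167392.31 s → 46.50 hours.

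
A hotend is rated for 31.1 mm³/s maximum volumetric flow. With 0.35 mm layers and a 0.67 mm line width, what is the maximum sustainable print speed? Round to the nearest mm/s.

A = 0.35 × 0.67 = 0.2345 mm².
v_max = Q/A = 31.1/0.2345 = 132.62 mm/s → 133 mm/s.

133 mm/s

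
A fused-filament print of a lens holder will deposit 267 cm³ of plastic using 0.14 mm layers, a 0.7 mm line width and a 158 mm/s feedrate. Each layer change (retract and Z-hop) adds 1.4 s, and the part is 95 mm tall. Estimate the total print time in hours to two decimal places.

Line area = 0.14 × 0.7, so 0.098 mm².
Path length: 267000 mm³ / 0.098 mm² → 2724489.8 mm.
Time extruding: 2724489.8 / 158 → 17243.6 s.
Layers = ⌈95/0.14⌉ = 679.
Non-print overhead = 679 × 1.4, so 950.6 s.
Altogether 17243.6 + 950.6 = 18194.2 s, i.e. 5.05 hours.

5.05 hours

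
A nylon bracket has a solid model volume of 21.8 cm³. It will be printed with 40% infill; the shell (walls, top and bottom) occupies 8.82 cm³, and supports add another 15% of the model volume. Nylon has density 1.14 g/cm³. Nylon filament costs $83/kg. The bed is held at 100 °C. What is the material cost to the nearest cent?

$1.64

Infill region = 21.8 − 8.82 = 12.98 cm³.
Deposited infill: 0.40 × 12.98 → 5.192 cm³.
Support = 0.15 × 21.8 = 3.27 cm³.
Total printed volume: 8.82 + 5.192 + 3.27 → 17.282 cm³.
Mass = 17.282 × 1.14 = 19.70148 g.
Cost = 19.70148 g / 1000 × $83/kg = $1.64.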